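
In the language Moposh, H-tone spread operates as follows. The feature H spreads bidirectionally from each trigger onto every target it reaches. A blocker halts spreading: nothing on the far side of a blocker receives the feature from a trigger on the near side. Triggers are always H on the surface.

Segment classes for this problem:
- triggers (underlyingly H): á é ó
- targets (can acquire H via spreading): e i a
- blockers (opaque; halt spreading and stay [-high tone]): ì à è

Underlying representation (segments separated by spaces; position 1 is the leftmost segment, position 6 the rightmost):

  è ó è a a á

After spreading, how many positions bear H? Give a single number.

4

From /ó/ at 2 rightward: 3 /è/ blocks.
From /ó/ at 2 leftward: 1 /è/ blocks.
From /á/ at 6 rightward: word edge.
From /á/ at 6 leftward: 5 /a/ → H; 4 /a/ → H; 3 /è/ blocks.
H positions on the surface: 2 4 5 6.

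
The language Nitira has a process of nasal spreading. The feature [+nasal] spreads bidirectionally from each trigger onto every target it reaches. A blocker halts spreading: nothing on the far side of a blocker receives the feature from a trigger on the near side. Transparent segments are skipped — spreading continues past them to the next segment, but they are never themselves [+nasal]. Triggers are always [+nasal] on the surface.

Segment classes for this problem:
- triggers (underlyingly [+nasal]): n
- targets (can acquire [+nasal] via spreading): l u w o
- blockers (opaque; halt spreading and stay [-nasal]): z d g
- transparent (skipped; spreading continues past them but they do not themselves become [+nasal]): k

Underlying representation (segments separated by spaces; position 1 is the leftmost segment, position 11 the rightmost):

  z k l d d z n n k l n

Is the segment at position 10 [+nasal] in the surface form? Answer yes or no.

From /n/ at 7 rightward: 8 /n/ is itself a trigger — this domain ends here.
From /n/ at 7 leftward: 6 /z/ blocks.
From /n/ at 8 rightward: 9 /k/ transparent; 10 /l/ → [+nasal]; 11 /n/ is itself a trigger — this domain ends here.
From /n/ at 8 leftward: 7 /n/ is itself a trigger — this domain ends here.
From /n/ at 11 rightward: word edge.
From /n/ at 11 leftward: 10 /l/ → [+nasal]; 9 /k/ transparent; 8 /n/ is itself a trigger — this domain ends here.
Target with no active source: position 3 stays [-nasal].
[+nasal] positions on the surface: 7 8 10 11.

yes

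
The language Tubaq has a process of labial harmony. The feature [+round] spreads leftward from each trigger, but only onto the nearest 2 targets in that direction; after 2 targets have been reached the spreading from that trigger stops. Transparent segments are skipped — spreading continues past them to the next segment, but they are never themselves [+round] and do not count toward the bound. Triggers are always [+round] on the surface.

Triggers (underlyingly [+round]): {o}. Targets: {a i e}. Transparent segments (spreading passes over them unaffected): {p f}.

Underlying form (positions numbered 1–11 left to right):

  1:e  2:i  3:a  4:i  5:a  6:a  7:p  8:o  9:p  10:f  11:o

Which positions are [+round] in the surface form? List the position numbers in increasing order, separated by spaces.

5 6 8 11

From /o/ at 8 leftward: 7 /p/ transparent; 6 /a/ → [+round]; 5 /a/ → [+round]; bound reached.
From /o/ at 11 leftward: 10 /f/ transparent; 9 /p/ transparent; 8 /o/ is itself a trigger — this domain ends here.
Targets with no active source: positions 1 2 3 4 stay [-round].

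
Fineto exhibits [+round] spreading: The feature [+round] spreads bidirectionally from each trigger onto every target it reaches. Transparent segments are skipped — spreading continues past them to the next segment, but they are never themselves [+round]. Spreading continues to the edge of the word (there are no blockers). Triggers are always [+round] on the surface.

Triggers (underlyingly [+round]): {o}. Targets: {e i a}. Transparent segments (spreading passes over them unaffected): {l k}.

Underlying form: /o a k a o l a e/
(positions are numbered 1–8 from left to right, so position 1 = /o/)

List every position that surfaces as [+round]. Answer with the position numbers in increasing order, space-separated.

1 2 4 5 7 8

From /o/ at 1 rightward: 2 /a/ → [+round]; 3 /k/ transparent; 4 /a/ → [+round]; 5 /o/ is itself a trigger — this domain ends here.
From /o/ at 1 leftward: word edge.
From /o/ at 5 rightward: 6 /l/ transparent; 7 /a/ → [+round]; 8 /e/ → [+round]; word edge.
From /o/ at 5 leftward: 4 /a/ → [+round]; 3 /k/ transparent; 2 /a/ → [+round]; 1 /o/ is itself a trigger — this domain ends here.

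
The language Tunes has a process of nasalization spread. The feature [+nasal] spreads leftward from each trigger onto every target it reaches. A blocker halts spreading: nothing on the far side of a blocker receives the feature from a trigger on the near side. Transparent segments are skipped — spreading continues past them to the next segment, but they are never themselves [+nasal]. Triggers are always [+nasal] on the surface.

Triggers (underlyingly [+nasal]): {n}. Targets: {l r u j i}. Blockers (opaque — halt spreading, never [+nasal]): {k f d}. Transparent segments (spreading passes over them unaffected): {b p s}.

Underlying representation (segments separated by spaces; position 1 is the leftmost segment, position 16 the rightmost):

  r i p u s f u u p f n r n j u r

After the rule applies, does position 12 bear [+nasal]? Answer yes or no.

From /n/ at 11 leftward: 10 /f/ blocks.
From /n/ at 13 leftward: 12 /r/ → [+nasal]; 11 /n/ is itself a trigger — this domain ends here.
Targets with no active source: positions 1 2 4 7 8 14 15 16 stay [-nasal].
[+nasal] positions on the surface: 11 12 13.

yes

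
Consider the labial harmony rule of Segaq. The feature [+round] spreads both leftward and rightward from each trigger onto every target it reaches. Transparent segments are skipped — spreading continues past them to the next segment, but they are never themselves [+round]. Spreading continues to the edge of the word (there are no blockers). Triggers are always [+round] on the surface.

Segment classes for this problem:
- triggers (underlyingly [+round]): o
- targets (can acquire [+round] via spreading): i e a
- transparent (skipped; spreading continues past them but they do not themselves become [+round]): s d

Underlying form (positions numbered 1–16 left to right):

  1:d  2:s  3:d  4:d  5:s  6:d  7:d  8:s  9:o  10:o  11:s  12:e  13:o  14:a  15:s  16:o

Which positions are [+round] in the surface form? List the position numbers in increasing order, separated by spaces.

9 10 12 13 14 16

From /o/ at 9 rightward: 10 /o/ is itself a trigger — this domain ends here.
From /o/ at 9 leftward: 8 /s/ transparent; 7 /d/ transparent; 6 /d/ transparent; 5 /s/ transparent; 4 /d/ transparent; 3 /d/ transparent; 2 /s/ transparent; 1 /d/ transparent; word edge.
From /o/ at 10 rightward: 11 /s/ transparent; 12 /e/ → [+round]; 13 /o/ is itself a trigger — this domain ends here.
From /o/ at 10 leftward: 9 /o/ is itself a trigger — this domain ends here.
From /o/ at 13 rightward: 14 /a/ → [+round]; 15 /s/ transparent; 16 /o/ is itself a trigger — this domain ends here.
From /o/ at 13 leftward: 12 /e/ → [+round]; 11 /s/ transparent; 10 /o/ is itself a trigger — this domain ends here.
From /o/ at 16 rightward: word edge.
From /o/ at 16 leftward: 15 /s/ transparent; 14 /a/ → [+round]; 13 /o/ is itself a trigger — this domain ends here.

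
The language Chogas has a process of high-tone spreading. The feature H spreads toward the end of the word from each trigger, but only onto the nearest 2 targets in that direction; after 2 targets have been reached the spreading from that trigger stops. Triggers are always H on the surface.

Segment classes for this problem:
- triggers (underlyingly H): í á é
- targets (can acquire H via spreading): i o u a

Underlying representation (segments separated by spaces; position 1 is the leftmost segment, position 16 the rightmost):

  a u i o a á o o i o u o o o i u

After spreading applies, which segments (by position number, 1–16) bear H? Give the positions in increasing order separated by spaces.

From /á/ at 6 rightward: 7 /o/ → H; 8 /o/ → H; bound reached.
Targets with no active source: positions 1 2 3 4 5 9 10 11 12 13 14 15 16 stay [-high tone].

6 7 8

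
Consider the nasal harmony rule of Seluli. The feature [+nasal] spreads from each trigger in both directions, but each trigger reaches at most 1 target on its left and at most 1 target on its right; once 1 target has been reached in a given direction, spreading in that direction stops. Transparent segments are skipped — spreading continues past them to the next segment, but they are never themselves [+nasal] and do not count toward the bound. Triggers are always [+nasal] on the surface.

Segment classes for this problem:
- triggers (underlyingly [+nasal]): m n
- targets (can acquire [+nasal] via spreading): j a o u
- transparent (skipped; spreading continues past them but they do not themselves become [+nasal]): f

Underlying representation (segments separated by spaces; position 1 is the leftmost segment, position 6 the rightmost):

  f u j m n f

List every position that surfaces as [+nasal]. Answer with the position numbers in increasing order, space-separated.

From /m/ at 4 rightward: 5 /n/ is itself a trigger — this domain ends here.
From /m/ at 4 leftward: 3 /j/ → [+nasal]; bound reached.
From /n/ at 5 rightward: 6 /f/ transparent; word edge.
From /n/ at 5 leftward: 4 /m/ is itself a trigger — this domain ends here.
Target with no active source: position 2 stays [-nasal].

3 4 5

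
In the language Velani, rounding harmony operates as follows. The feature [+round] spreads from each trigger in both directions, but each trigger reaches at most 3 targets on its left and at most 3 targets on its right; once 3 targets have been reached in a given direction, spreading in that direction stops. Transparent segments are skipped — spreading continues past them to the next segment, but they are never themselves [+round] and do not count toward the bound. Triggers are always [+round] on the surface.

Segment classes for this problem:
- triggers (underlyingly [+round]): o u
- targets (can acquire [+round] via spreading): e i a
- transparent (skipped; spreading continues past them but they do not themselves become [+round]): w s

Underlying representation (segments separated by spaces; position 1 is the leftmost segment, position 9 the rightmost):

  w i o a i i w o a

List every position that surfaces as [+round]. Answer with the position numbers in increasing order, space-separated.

From /o/ at 3 rightward: 4 /a/ → [+round]; 5 /i/ → [+round]; 6 /i/ → [+round]; bound reached.
From /o/ at 3 leftward: 2 /i/ → [+round]; 1 /w/ transparent; word edge.
From /o/ at 8 rightward: 9 /a/ → [+round]; word edge.
From /o/ at 8 leftward: 7 /w/ transparent; 6 /i/ → [+round]; 5 /i/ → [+round]; 4 /a/ → [+round]; bound reached.

2 3 4 5 6 8 9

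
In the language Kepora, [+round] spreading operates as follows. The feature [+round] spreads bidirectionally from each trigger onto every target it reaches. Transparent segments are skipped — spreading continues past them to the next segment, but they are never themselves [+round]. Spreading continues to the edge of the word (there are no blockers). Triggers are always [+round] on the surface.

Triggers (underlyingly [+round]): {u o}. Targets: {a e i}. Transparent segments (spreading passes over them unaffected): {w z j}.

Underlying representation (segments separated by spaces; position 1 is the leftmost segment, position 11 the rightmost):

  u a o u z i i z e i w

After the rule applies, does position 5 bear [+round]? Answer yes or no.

From /u/ at 1 rightward: 2 /a/ → [+round]; 3 /o/ is itself a trigger — this domain ends here.
From /u/ at 1 leftward: word edge.
From /o/ at 3 rightward: 4 /u/ is itself a trigger — this domain ends here.
From /o/ at 3 leftward: 2 /a/ → [+round]; 1 /u/ is itself a trigger — this domain ends here.
From /u/ at 4 rightward: 5 /z/ transparent; 6 /i/ → [+round]; 7 /i/ → [+round]; 8 /z/ transparent; 9 /e/ → [+round]; 10 /i/ → [+round]; 11 /w/ transparent; word edge.
From /u/ at 4 leftward: 3 /o/ is itself a trigger — this domain ends here.
[+round] positions on the surface: 1 2 3 4 6 7 9 10.

no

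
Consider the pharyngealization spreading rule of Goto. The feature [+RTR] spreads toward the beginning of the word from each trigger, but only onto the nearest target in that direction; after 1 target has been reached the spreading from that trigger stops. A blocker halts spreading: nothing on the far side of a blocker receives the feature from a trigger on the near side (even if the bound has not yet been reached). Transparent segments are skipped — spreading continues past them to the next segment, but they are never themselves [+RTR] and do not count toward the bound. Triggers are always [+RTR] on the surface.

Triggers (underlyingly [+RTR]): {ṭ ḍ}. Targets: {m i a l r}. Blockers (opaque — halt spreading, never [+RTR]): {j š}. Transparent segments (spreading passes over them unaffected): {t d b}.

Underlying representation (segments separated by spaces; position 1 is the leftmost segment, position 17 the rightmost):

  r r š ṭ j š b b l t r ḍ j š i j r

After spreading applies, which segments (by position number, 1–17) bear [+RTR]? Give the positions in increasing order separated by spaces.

4 11 12

From /ṭ/ at 4 leftward: 3 /š/ blocks.
From /ḍ/ at 12 leftward: 11 /r/ → [+RTR]; bound reached.
Targets with no active source: positions 1 2 9 15 17 stay [-emphatic].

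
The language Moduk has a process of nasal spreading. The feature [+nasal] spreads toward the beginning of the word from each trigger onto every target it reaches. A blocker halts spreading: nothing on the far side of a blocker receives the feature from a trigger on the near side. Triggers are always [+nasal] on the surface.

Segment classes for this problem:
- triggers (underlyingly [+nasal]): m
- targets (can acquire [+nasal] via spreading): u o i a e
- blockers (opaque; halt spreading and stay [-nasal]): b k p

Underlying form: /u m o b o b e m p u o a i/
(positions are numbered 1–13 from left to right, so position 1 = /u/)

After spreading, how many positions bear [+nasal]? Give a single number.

4

From /m/ at 2 leftward: 1 /u/ → [+nasal]; word edge.
From /m/ at 8 leftward: 7 /e/ → [+nasal]; 6 /b/ blocks.
Targets with no active source: positions 3 5 10 11 12 13 stay [-nasal].
[+nasal] positions on the surface: 1 2 7 8.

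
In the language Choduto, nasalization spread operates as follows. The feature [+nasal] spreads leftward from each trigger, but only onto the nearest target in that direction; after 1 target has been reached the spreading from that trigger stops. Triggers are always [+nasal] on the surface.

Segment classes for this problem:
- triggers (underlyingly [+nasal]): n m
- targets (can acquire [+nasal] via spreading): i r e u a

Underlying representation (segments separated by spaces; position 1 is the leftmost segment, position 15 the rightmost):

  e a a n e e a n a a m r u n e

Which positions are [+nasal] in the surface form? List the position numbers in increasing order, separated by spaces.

3 4 7 8 10 11 13 14

From /n/ at 4 leftward: 3 /a/ → [+nasal]; bound reached.
From /n/ at 8 leftward: 7 /a/ → [+nasal]; bound reached.
From /m/ at 11 leftward: 10 /a/ → [+nasal]; bound reached.
From /n/ at 14 leftward: 13 /u/ → [+nasal]; bound reached.
Targets with no active source: positions 1 2 5 6 9 12 15 stay [-nasal].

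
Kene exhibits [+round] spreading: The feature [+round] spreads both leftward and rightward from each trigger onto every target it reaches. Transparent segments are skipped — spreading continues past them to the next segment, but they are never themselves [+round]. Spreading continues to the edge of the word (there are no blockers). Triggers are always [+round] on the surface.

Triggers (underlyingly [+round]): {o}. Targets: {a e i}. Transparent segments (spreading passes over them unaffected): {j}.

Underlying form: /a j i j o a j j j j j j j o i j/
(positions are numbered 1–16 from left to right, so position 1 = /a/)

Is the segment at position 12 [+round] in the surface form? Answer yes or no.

no

From /o/ at 5 rightward: 6 /a/ → [+round]; 7 /j/ transparent; 8 /j/ transparent; 9 /j/ transparent; 10 /j/ transparent; 11 /j/ transparent; 12 /j/ transparent; 13 /j/ transparent; 14 /o/ is itself a trigger — this domain ends here.
From /o/ at 5 leftward: 4 /j/ transparent; 3 /i/ → [+round]; 2 /j/ transparent; 1 /a/ → [+round]; word edge.
From /o/ at 14 rightward: 15 /i/ → [+round]; 16 /j/ transparent; word edge.
From /o/ at 14 leftward: 13 /j/ transparent; 12 /j/ transparent; 11 /j/ transparent; 10 /j/ transparent; 9 /j/ transparent; 8 /j/ transparent; 7 /j/ transparent; 6 /a/ → [+round]; 5 /o/ is itself a trigger — this domain ends here.
[+round] positions on the surface: 1 3 5 6 14 15.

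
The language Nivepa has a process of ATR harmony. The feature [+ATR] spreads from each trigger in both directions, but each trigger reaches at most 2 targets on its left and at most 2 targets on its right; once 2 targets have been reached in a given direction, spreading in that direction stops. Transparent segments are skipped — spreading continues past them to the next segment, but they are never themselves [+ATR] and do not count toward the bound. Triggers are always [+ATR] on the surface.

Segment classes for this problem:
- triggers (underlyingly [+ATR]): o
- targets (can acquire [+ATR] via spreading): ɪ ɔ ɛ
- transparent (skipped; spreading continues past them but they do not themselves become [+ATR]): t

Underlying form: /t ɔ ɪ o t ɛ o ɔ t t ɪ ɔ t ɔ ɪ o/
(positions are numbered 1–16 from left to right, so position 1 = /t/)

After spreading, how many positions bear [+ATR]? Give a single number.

From /o/ at 4 rightward: 5 /t/ transparent; 6 /ɛ/ → [+ATR]; 7 /o/ is itself a trigger — this domain ends here.
From /o/ at 4 leftward: 3 /ɪ/ → [+ATR]; 2 /ɔ/ → [+ATR]; bound reached.
From /o/ at 7 rightward: 8 /ɔ/ → [+ATR]; 9 /t/ transparent; 10 /t/ transparent; 11 /ɪ/ → [+ATR]; bound reached.
From /o/ at 7 leftward: 6 /ɛ/ → [+ATR]; 5 /t/ transparent; 4 /o/ is itself a trigger — this domain ends here.
From /o/ at 16 rightward: word edge.
From /o/ at 16 leftward: 15 /ɪ/ → [+ATR]; 14 /ɔ/ → [+ATR]; bound reached.
Target with no active source: position 12 stays [-ATR].
[+ATR] positions on the surface: 2 3 4 6 7 8 11 14 15 16.

10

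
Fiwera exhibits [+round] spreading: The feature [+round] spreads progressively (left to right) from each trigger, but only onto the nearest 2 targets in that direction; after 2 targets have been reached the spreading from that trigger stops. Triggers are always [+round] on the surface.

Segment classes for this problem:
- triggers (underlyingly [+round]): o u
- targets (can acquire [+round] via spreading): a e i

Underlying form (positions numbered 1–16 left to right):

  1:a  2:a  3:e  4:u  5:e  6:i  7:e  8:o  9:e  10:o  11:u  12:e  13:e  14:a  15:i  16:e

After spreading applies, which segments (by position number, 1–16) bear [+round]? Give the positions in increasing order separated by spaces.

From /u/ at 4 rightward: 5 /e/ → [+round]; 6 /i/ → [+round]; bound reached.
From /o/ at 8 rightward: 9 /e/ → [+round]; 10 /o/ is itself a trigger — this domain ends here.
From /o/ at 10 rightward: 11 /u/ is itself a trigger — this domain ends here.
From /u/ at 11 rightward: 12 /e/ → [+round]; 13 /e/ → [+round]; bound reached.
Targets with no active source: positions 1 2 3 7 14 15 16 stay [-round].

4 5 6 8 9 10 11 12 13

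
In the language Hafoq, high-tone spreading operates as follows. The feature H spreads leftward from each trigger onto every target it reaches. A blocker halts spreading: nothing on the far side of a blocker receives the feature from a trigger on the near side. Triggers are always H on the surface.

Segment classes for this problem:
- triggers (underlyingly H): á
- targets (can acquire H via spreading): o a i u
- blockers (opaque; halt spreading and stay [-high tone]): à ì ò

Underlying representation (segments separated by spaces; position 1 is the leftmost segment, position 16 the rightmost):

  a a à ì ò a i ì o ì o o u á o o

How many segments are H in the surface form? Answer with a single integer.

From /á/ at 14 leftward: 13 /u/ → H; 12 /o/ → H; 11 /o/ → H; 10 /ì/ blocks.
Targets with no active source: positions 1 2 6 7 9 15 16 stay [-high tone].
H positions on the surface: 11 12 13 14.

4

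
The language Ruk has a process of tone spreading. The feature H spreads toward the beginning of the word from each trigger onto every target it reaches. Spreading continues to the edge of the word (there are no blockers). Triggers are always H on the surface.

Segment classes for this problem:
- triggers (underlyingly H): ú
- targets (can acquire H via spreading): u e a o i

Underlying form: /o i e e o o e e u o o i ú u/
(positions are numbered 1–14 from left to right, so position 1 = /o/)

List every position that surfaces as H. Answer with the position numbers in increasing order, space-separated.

1 2 3 4 5 6 7 8 9 10 11 12 13

From /ú/ at 13 leftward: 12 /i/ → H; 11 /o/ → H; 10 /o/ → H; 9 /u/ → H; 8 /e/ → H; 7 /e/ → H; 6 /o/ → H; 5 /o/ → H; 4 /e/ → H; 3 /e/ → H; 2 /i/ → H; 1 /o/ → H; word edge.
Target with no active source: position 14 stays [-high tone].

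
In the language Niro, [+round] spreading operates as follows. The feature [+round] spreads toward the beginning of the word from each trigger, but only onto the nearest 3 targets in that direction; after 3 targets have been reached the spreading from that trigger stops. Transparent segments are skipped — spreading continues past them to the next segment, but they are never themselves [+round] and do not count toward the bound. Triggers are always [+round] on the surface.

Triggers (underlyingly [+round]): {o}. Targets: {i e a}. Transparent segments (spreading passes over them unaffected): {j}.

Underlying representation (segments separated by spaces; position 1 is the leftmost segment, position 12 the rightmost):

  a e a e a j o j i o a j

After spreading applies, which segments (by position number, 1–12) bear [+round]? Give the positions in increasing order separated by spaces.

3 4 5 7 9 10

From /o/ at 7 leftward: 6 /j/ transparent; 5 /a/ → [+round]; 4 /e/ → [+round]; 3 /a/ → [+round]; bound reached.
From /o/ at 10 leftward: 9 /i/ → [+round]; 8 /j/ transparent; 7 /o/ is itself a trigger — this domain ends here.
Targets with no active source: positions 1 2 11 stay [-round].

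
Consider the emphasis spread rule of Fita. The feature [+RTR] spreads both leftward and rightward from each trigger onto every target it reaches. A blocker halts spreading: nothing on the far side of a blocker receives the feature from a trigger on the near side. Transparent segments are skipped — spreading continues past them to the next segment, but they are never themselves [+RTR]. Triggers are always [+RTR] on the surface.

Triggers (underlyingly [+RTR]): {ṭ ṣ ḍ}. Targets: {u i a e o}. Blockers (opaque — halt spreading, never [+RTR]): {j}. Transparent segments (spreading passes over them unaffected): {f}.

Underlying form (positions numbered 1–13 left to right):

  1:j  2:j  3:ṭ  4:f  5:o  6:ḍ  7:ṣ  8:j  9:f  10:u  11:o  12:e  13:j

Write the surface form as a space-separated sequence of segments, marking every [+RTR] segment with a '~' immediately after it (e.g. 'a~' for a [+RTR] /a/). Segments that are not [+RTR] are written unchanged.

From /ṭ/ at 3 rightward: 4 /f/ transparent; 5 /o/ → [+RTR]; 6 /ḍ/ is itself a trigger — this domain ends here.
From /ṭ/ at 3 leftward: 2 /j/ blocks.
From /ḍ/ at 6 rightward: 7 /ṣ/ is itself a trigger — this domain ends here.
From /ḍ/ at 6 leftward: 5 /o/ → [+RTR]; 4 /f/ transparent; 3 /ṭ/ is itself a trigger — this domain ends here.
From /ṣ/ at 7 rightward: 8 /j/ blocks.
From /ṣ/ at 7 leftward: 6 /ḍ/ is itself a trigger — this domain ends here.
Targets with no active source: positions 10 11 12 stay [-emphatic].
[+RTR] positions on the surface: 3 5 6 7.

j j ṭ~ f o~ ḍ~ ṣ~ j f u o e j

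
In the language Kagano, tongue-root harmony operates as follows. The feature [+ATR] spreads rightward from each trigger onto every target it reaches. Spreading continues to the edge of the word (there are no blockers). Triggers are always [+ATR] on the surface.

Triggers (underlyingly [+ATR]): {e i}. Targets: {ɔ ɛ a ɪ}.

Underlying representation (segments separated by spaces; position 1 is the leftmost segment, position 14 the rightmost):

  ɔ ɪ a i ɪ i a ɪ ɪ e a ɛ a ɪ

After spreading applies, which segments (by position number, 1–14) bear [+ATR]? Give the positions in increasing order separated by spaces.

4 5 6 7 8 9 10 11 12 13 14

From /i/ at 4 rightward: 5 /ɪ/ → [+ATR]; 6 /i/ is itself a trigger — this domain ends here.
From /i/ at 6 rightward: 7 /a/ → [+ATR]; 8 /ɪ/ → [+ATR]; 9 /ɪ/ → [+ATR]; 10 /e/ is itself a trigger — this domain ends here.
From /e/ at 10 rightward: 11 /a/ → [+ATR]; 12 /ɛ/ → [+ATR]; 13 /a/ → [+ATR]; 14 /ɪ/ → [+ATR]; word edge.
Targets with no active source: positions 1 2 3 stay [-ATR].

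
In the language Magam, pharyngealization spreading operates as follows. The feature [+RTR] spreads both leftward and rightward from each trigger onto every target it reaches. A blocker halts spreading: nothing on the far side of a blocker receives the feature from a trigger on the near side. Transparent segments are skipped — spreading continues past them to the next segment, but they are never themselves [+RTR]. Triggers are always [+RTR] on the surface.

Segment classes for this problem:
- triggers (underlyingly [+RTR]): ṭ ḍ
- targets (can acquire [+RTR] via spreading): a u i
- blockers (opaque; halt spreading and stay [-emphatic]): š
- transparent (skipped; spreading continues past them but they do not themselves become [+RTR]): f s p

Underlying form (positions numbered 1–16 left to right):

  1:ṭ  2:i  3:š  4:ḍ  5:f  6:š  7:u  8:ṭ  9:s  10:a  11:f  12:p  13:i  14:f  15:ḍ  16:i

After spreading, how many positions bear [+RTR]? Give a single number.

From /ṭ/ at 1 rightward: 2 /i/ → [+RTR]; 3 /š/ blocks.
From /ṭ/ at 1 leftward: word edge.
From /ḍ/ at 4 rightward: 5 /f/ transparent; 6 /š/ blocks.
From /ḍ/ at 4 leftward: 3 /š/ blocks.
From /ṭ/ at 8 rightward: 9 /s/ transparent; 10 /a/ → [+RTR]; 11 /f/ transparent; 12 /p/ transparent; 13 /i/ → [+RTR]; 14 /f/ transparent; 15 /ḍ/ is itself a trigger — this domain ends here.
From /ṭ/ at 8 leftward: 7 /u/ → [+RTR]; 6 /š/ blocks.
From /ḍ/ at 15 rightward: 16 /i/ → [+RTR]; word edge.
From /ḍ/ at 15 leftward: 14 /f/ transparent; 13 /i/ → [+RTR]; 12 /p/ transparent; 11 /f/ transparent; 10 /a/ → [+RTR]; 9 /s/ transparent; 8 /ṭ/ is itself a trigger — this domain ends here.
[+RTR] positions on the surface: 1 2 4 7 8 10 13 15 16.

9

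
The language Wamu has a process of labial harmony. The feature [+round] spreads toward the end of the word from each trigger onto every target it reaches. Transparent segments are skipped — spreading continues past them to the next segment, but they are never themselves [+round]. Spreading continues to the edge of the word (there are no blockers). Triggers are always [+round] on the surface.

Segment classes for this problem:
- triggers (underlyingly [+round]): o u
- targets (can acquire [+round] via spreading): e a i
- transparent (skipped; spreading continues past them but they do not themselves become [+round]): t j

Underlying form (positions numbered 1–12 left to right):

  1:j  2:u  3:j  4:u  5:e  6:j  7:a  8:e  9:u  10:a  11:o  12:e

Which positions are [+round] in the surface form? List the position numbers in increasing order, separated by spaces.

2 4 5 7 8 9 10 11 12

From /u/ at 2 rightward: 3 /j/ transparent; 4 /u/ is itself a trigger — this domain ends here.
From /u/ at 4 rightward: 5 /e/ → [+round]; 6 /j/ transparent; 7 /a/ → [+round]; 8 /e/ → [+round]; 9 /u/ is itself a trigger — this domain ends here.
From /u/ at 9 rightward: 10 /a/ → [+round]; 11 /o/ is itself a trigger — this domain ends here.
From /o/ at 11 rightward: 12 /e/ → [+round]; word edge.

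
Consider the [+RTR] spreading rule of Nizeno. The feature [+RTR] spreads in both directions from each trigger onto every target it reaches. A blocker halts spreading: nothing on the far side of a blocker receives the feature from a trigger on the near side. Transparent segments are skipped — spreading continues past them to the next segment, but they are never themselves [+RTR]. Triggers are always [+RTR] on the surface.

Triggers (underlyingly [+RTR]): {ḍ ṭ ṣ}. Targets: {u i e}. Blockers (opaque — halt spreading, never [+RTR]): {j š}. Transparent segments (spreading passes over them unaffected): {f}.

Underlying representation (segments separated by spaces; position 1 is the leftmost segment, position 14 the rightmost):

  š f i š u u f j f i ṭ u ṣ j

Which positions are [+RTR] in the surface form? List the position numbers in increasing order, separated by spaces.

From /ṭ/ at 11 rightward: 12 /u/ → [+RTR]; 13 /ṣ/ is itself a trigger — this domain ends here.
From /ṭ/ at 11 leftward: 10 /i/ → [+RTR]; 9 /f/ transparent; 8 /j/ blocks.
From /ṣ/ at 13 rightward: 14 /j/ blocks.
From /ṣ/ at 13 leftward: 12 /u/ → [+RTR]; 11 /ṭ/ is itself a trigger — this domain ends here.
Targets with no active source: positions 3 5 6 stay [-emphatic].

10 11 12 13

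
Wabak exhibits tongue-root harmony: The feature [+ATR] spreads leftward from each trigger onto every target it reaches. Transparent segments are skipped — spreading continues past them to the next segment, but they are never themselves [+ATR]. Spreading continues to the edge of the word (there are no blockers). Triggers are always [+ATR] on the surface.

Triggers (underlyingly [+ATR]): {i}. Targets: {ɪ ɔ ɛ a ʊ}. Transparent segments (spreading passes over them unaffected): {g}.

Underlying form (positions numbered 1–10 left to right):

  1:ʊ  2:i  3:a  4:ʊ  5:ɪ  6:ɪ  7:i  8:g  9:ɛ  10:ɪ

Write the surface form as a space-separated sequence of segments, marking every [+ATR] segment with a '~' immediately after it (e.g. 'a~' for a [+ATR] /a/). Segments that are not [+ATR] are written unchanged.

ʊ~ i~ a~ ʊ~ ɪ~ ɪ~ i~ g ɛ ɪ

From /i/ at 2 leftward: 1 /ʊ/ → [+ATR]; word edge.
From /i/ at 7 leftward: 6 /ɪ/ → [+ATR]; 5 /ɪ/ → [+ATR]; 4 /ʊ/ → [+ATR]; 3 /a/ → [+ATR]; 2 /i/ is itself a trigger — this domain ends here.
Targets with no active source: positions 9 10 stay [-ATR].
[+ATR] positions on the surface: 1 2 3 4 5 6 7.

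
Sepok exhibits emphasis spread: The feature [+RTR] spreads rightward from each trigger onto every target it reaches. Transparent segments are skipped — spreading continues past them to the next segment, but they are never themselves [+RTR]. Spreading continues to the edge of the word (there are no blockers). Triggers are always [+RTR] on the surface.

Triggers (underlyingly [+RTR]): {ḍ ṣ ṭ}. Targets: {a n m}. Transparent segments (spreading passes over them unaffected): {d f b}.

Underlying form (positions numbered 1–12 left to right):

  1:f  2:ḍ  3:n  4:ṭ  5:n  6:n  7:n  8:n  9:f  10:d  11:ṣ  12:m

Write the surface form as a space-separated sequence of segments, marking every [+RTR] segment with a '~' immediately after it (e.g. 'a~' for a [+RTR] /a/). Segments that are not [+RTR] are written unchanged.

From /ḍ/ at 2 rightward: 3 /n/ → [+RTR]; 4 /ṭ/ is itself a trigger — this domain ends here.
From /ṭ/ at 4 rightward: 5 /n/ → [+RTR]; 6 /n/ → [+RTR]; 7 /n/ → [+RTR]; 8 /n/ → [+RTR]; 9 /f/ transparent; 10 /d/ transparent; 11 /ṣ/ is itself a trigger — this domain ends here.
From /ṣ/ at 11 rightward: 12 /m/ → [+RTR]; word edge.
[+RTR] positions on the surface: 2 3 4 5 6 7 8 11 12.

f ḍ~ n~ ṭ~ n~ n~ n~ n~ f d ṣ~ m~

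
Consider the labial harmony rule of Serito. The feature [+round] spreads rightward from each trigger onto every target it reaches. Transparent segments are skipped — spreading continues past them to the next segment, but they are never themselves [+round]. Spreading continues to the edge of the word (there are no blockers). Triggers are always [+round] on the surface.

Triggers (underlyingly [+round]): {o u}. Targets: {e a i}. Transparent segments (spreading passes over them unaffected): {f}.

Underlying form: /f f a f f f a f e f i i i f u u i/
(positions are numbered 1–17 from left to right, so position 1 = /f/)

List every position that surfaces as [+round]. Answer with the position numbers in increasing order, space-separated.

From /u/ at 15 rightward: 16 /u/ is itself a trigger — this domain ends here.
From /u/ at 16 rightward: 17 /i/ → [+round]; word edge.
Targets with no active source: positions 3 7 9 11 12 13 stay [-round].

15 16 17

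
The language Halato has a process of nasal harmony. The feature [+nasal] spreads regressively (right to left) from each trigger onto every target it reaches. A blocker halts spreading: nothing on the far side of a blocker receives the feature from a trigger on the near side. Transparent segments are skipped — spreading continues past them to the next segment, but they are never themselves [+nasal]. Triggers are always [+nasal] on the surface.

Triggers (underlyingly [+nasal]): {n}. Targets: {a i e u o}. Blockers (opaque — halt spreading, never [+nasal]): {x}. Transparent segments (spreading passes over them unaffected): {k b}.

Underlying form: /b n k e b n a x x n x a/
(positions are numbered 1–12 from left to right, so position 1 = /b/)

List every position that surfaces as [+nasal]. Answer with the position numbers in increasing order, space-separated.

2 4 6 10

From /n/ at 2 leftward: 1 /b/ transparent; word edge.
From /n/ at 6 leftward: 5 /b/ transparent; 4 /e/ → [+nasal]; 3 /k/ transparent; 2 /n/ is itself a trigger — this domain ends here.
From /n/ at 10 leftward: 9 /x/ blocks.
Targets with no active source: positions 7 12 stay [-nasal].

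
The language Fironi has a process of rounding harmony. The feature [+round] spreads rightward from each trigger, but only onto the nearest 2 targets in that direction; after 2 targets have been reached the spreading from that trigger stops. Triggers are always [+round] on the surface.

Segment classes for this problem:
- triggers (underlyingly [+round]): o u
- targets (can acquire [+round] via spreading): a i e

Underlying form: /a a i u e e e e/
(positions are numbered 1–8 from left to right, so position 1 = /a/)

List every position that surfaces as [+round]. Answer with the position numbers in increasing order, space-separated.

4 5 6

From /u/ at 4 rightward: 5 /e/ → [+round]; 6 /e/ → [+round]; bound reached.
Targets with no active source: positions 1 2 3 7 8 stay [-round].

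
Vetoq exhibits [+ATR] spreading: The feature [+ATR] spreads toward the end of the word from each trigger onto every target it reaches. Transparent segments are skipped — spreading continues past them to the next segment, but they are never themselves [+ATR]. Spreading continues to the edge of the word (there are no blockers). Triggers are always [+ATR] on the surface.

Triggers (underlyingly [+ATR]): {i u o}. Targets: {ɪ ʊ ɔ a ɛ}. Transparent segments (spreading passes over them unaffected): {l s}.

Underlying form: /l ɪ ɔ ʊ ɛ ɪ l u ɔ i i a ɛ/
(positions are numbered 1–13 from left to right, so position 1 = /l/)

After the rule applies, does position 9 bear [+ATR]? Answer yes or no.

yes

From /u/ at 8 rightward: 9 /ɔ/ → [+ATR]; 10 /i/ is itself a trigger — this domain ends here.
From /i/ at 10 rightward: 11 /i/ is itself a trigger — this domain ends here.
From /i/ at 11 rightward: 12 /a/ → [+ATR]; 13 /ɛ/ → [+ATR]; word edge.
Targets with no active source: positions 2 3 4 5 6 stay [-ATR].
[+ATR] positions on the surface: 8 9 10 11 12 13.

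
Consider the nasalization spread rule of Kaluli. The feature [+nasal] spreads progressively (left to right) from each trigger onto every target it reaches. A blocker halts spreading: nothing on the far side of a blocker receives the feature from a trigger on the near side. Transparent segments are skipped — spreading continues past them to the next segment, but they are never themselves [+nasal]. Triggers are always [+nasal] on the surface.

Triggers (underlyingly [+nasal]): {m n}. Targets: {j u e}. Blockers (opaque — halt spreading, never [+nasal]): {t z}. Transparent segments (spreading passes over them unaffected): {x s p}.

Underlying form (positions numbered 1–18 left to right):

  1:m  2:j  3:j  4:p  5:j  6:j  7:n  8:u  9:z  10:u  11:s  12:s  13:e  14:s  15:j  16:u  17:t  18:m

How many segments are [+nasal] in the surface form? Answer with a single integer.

8

From /m/ at 1 rightward: 2 /j/ → [+nasal]; 3 /j/ → [+nasal]; 4 /p/ transparent; 5 /j/ → [+nasal]; 6 /j/ → [+nasal]; 7 /n/ is itself a trigger — this domain ends here.
From /n/ at 7 rightward: 8 /u/ → [+nasal]; 9 /z/ blocks.
From /m/ at 18 rightward: word edge.
Targets with no active source: positions 10 13 15 16 stay [-nasal].
[+nasal] positions on the surface: 1 2 3 5 6 7 8 18.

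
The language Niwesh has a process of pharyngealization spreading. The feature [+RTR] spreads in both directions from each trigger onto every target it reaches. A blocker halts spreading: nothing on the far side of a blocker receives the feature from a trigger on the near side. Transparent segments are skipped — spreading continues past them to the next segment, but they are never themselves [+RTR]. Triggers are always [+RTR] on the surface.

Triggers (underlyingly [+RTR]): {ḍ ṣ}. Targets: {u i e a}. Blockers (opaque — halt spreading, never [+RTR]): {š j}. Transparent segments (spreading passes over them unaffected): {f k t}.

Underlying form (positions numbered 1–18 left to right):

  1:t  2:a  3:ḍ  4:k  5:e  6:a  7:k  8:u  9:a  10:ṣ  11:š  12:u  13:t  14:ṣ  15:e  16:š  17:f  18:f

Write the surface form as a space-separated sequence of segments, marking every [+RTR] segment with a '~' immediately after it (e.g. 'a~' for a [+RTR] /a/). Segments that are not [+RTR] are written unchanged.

t a~ ḍ~ k e~ a~ k u~ a~ ṣ~ š u~ t ṣ~ e~ š f f

From /ḍ/ at 3 rightward: 4 /k/ transparent; 5 /e/ → [+RTR]; 6 /a/ → [+RTR]; 7 /k/ transparent; 8 /u/ → [+RTR]; 9 /a/ → [+RTR]; 10 /ṣ/ is itself a trigger — this domain ends here.
From /ḍ/ at 3 leftward: 2 /a/ → [+RTR]; 1 /t/ transparent; word edge.
From /ṣ/ at 10 rightward: 11 /š/ blocks.
From /ṣ/ at 10 leftward: 9 /a/ → [+RTR]; 8 /u/ → [+RTR]; 7 /k/ transparent; 6 /a/ → [+RTR]; 5 /e/ → [+RTR]; 4 /k/ transparent; 3 /ḍ/ is itself a trigger — this domain ends here.
From /ṣ/ at 14 rightward: 15 /e/ → [+RTR]; 16 /š/ blocks.
From /ṣ/ at 14 leftward: 13 /t/ transparent; 12 /u/ → [+RTR]; 11 /š/ blocks.
[+RTR] positions on the surface: 2 3 5 6 8 9 10 12 14 15.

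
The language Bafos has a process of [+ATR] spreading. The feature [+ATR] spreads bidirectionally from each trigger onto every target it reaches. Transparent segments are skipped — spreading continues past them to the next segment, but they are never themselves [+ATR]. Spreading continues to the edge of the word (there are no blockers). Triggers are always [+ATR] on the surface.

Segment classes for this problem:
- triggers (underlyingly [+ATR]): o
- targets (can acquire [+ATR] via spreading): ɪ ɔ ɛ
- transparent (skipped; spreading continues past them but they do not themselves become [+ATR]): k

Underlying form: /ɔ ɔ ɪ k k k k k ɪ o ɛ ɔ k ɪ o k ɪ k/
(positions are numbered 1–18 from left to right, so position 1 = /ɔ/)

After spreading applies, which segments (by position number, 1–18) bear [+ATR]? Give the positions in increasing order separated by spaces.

From /o/ at 10 rightward: 11 /ɛ/ → [+ATR]; 12 /ɔ/ → [+ATR]; 13 /k/ transparent; 14 /ɪ/ → [+ATR]; 15 /o/ is itself a trigger — this domain ends here.
From /o/ at 10 leftward: 9 /ɪ/ → [+ATR]; 8 /k/ transparent; 7 /k/ transparent; 6 /k/ transparent; 5 /k/ transparent; 4 /k/ transparent; 3 /ɪ/ → [+ATR]; 2 /ɔ/ → [+ATR]; 1 /ɔ/ → [+ATR]; word edge.
From /o/ at 15 rightward: 16 /k/ transparent; 17 /ɪ/ → [+ATR]; 18 /k/ transparent; word edge.
From /o/ at 15 leftward: 14 /ɪ/ → [+ATR]; 13 /k/ transparent; 12 /ɔ/ → [+ATR]; 11 /ɛ/ → [+ATR]; 10 /o/ is itself a trigger — this domain ends here.

1 2 3 9 10 11 12 14 15 17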